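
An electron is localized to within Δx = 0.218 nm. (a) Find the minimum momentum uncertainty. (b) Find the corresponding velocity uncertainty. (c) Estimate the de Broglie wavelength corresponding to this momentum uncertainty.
(a) Δp_min = 2.419 × 10^-25 kg·m/s
(b) Δv_min = 265.522 km/s
(c) λ_dB = 2.739 nm

Step-by-step:

(a) From the uncertainty principle:
Δp_min = ℏ/(2Δx) = (1.055e-34 J·s)/(2 × 2.180e-10 m) = 2.419e-25 kg·m/s

(b) The velocity uncertainty:
Δv = Δp/m = (2.419e-25 kg·m/s)/(9.109e-31 kg) = 2.655e+05 m/s = 265.522 km/s

(c) The de Broglie wavelength for this momentum:
λ = h/p = (6.626e-34 J·s)/(2.419e-25 kg·m/s) = 2.739e-09 m = 2.739 nm

Note: The de Broglie wavelength is comparable to the localization size, as expected from wave-particle duality.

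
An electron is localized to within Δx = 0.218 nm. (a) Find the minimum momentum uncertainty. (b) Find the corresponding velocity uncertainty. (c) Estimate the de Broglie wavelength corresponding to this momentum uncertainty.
(a) Δp_min = 2.419 × 10^-25 kg·m/s
(b) Δv_min = 265.522 km/s
(c) λ_dB = 2.739 nm

Step-by-step:

(a) From the uncertainty principle:
Δp_min = ℏ/(2Δx) = (1.055e-34 J·s)/(2 × 2.180e-10 m) = 2.419e-25 kg·m/s

(b) The velocity uncertainty:
Δv = Δp/m = (2.419e-25 kg·m/s)/(9.109e-31 kg) = 2.655e+05 m/s = 265.522 km/s

(c) The de Broglie wavelength for this momentum:
λ = h/p = (6.626e-34 J·s)/(2.419e-25 kg·m/s) = 2.739e-09 m = 2.739 nm

Note: The de Broglie wavelength is comparable to the localization size, as expected from wave-particle duality.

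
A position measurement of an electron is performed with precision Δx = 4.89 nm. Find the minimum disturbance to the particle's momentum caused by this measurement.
1.078 × 10^-26 kg·m/s

The uncertainty principle implies that measuring position disturbs momentum:
ΔxΔp ≥ ℏ/2

When we measure position with precision Δx, we necessarily introduce a momentum uncertainty:
Δp ≥ ℏ/(2Δx)
Δp_min = (1.055e-34 J·s) / (2 × 4.890e-09 m)
Δp_min = 1.078e-26 kg·m/s

The more precisely we measure position, the greater the momentum disturbance.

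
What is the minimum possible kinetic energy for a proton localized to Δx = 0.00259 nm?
773.312 meV

Localizing a particle requires giving it sufficient momentum uncertainty:

1. From uncertainty principle: Δp ≥ ℏ/(2Δx)
   Δp_min = (1.055e-34 J·s) / (2 × 2.590e-12 m)
   Δp_min = 2.036e-23 kg·m/s

2. This momentum uncertainty corresponds to kinetic energy:
   KE ≈ (Δp)²/(2m) = (2.036e-23)²/(2 × 1.673e-27 kg)
   KE = 1.239e-19 J = 773.312 meV

Tighter localization requires more energy.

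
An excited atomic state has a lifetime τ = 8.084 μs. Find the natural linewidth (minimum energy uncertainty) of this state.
40.711 peV

Using the energy-time uncertainty principle:
ΔEΔt ≥ ℏ/2

The lifetime τ represents the time uncertainty Δt.
The natural linewidth (minimum energy uncertainty) is:

ΔE = ℏ/(2τ)
ΔE = (1.055e-34 J·s) / (2 × 8.084e-06 s)
ΔE = 6.523e-30 J = 40.711 peV

This natural linewidth limits the precision of spectroscopic measurements.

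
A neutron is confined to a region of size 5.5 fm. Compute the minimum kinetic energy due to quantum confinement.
171.250 keV

Using the uncertainty principle:

1. Position uncertainty: Δx ≈ 5.500e-15 m
2. Minimum momentum uncertainty: Δp = ℏ/(2Δx) = 9.587e-21 kg·m/s
3. Minimum kinetic energy:
   KE = (Δp)²/(2m) = (9.587e-21)²/(2 × 1.675e-27 kg)
   KE = 2.744e-14 J = 171.250 keV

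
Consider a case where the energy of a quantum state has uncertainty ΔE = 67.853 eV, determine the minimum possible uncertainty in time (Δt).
4.850 as

Using the energy-time uncertainty principle:
ΔEΔt ≥ ℏ/2

The minimum uncertainty in time is:
Δt_min = ℏ/(2ΔE)
Δt_min = (1.055e-34 J·s) / (2 × 1.087e-17 J)
Δt_min = 4.850e-18 s = 4.850 as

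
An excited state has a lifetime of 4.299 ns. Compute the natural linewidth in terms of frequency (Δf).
18.511 MHz

Using the energy-time uncertainty principle and E = hf:
ΔEΔt ≥ ℏ/2
hΔf·Δt ≥ ℏ/2

The minimum frequency uncertainty is:
Δf = ℏ/(2hτ) = 1/(4πτ)
Δf = 1/(4π × 4.299e-09 s)
Δf = 1.851e+07 Hz = 18.511 MHz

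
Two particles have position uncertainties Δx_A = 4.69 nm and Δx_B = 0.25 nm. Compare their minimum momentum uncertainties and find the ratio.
Particle B has the larger minimum momentum uncertainty, by a factor of 18.76.

For each particle, the minimum momentum uncertainty is Δp_min = ℏ/(2Δx):

Particle A: Δp_A = ℏ/(2×4.690e-09 m) = 1.124e-26 kg·m/s
Particle B: Δp_B = ℏ/(2×2.500e-10 m) = 2.109e-25 kg·m/s

Ratio: Δp_B/Δp_A = 18.76

Since Δp_min ∝ 1/Δx, the particle with smaller position uncertainty (B) has larger momentum uncertainty.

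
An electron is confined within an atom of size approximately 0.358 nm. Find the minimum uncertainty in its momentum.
1.473 × 10^-25 kg·m/s

Using the Heisenberg uncertainty principle:
ΔxΔp ≥ ℏ/2

With Δx ≈ L = 3.580e-10 m (the confinement size):
Δp_min = ℏ/(2Δx)
Δp_min = (1.055e-34 J·s) / (2 × 3.580e-10 m)
Δp_min = 1.473e-25 kg·m/s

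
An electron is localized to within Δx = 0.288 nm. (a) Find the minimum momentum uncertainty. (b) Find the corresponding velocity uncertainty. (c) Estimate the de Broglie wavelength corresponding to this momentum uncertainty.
(a) Δp_min = 1.831 × 10^-25 kg·m/s
(b) Δv_min = 200.985 km/s
(c) λ_dB = 3.619 nm

Step-by-step:

(a) From the uncertainty principle:
Δp_min = ℏ/(2Δx) = (1.055e-34 J·s)/(2 × 2.880e-10 m) = 1.831e-25 kg·m/s

(b) The velocity uncertainty:
Δv = Δp/m = (1.831e-25 kg·m/s)/(9.109e-31 kg) = 2.010e+05 m/s = 200.985 km/s

(c) The de Broglie wavelength for this momentum:
λ = h/p = (6.626e-34 J·s)/(1.831e-25 kg·m/s) = 3.619e-09 m = 3.619 nm

Note: The de Broglie wavelength is comparable to the localization size, as expected from wave-particle duality.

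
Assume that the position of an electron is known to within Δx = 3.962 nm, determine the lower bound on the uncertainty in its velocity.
14.610 km/s

Using the Heisenberg uncertainty principle and Δp = mΔv:
ΔxΔp ≥ ℏ/2
Δx(mΔv) ≥ ℏ/2

The minimum uncertainty in velocity is:
Δv_min = ℏ/(2mΔx)
Δv_min = (1.055e-34 J·s) / (2 × 9.109e-31 kg × 3.962e-09 m)
Δv_min = 1.461e+04 m/s = 14.610 km/s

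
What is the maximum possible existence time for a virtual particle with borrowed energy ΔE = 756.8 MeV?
4.349 × 10^-25 s

Using the energy-time uncertainty principle:
ΔEΔt ≥ ℏ/2

For a virtual particle borrowing energy ΔE, the maximum lifetime is:
Δt_max = ℏ/(2ΔE)

Converting energy:
ΔE = 756.8 MeV = 1.213e-10 J

Δt_max = (1.055e-34 J·s) / (2 × 1.213e-10 J)
Δt_max = 4.349e-25 s = 4.349 × 10^-25 s

Virtual particles with higher borrowed energy exist for shorter times.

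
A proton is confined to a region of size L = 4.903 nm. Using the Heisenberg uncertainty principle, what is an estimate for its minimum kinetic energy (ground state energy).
215.790 neV

Using the uncertainty principle to estimate ground state energy:

1. The position uncertainty is approximately the confinement size:
   Δx ≈ L = 4.903e-09 m

2. From ΔxΔp ≥ ℏ/2, the minimum momentum uncertainty is:
   Δp ≈ ℏ/(2L) = 1.075e-26 kg·m/s

3. The kinetic energy is approximately:
   KE ≈ (Δp)²/(2m) = (1.075e-26)²/(2 × 1.673e-27 kg)
   KE ≈ 3.457e-26 J = 215.790 neV

This is an order-of-magnitude estimate of the ground state energy.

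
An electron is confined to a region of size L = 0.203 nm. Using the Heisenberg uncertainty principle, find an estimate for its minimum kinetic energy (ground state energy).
231.138 meV

Using the uncertainty principle to estimate ground state energy:

1. The position uncertainty is approximately the confinement size:
   Δx ≈ L = 2.030e-10 m

2. From ΔxΔp ≥ ℏ/2, the minimum momentum uncertainty is:
   Δp ≈ ℏ/(2L) = 2.597e-25 kg·m/s

3. The kinetic energy is approximately:
   KE ≈ (Δp)²/(2m) = (2.597e-25)²/(2 × 9.109e-31 kg)
   KE ≈ 3.703e-20 J = 231.138 meV

This is an order-of-magnitude estimate of the ground state energy.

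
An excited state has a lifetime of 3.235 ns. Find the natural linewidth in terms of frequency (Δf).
24.599 MHz

Using the energy-time uncertainty principle and E = hf:
ΔEΔt ≥ ℏ/2
hΔf·Δt ≥ ℏ/2

The minimum frequency uncertainty is:
Δf = ℏ/(2hτ) = 1/(4πτ)
Δf = 1/(4π × 3.235e-09 s)
Δf = 2.460e+07 Hz = 24.599 MHz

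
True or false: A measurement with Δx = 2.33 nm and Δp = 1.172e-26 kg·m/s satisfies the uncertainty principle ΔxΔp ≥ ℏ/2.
No, it violates the uncertainty principle (impossible measurement).

Calculate the product ΔxΔp:
ΔxΔp = (2.330e-09 m) × (1.172e-26 kg·m/s)
ΔxΔp = 2.731e-35 J·s

Compare to the minimum allowed value ℏ/2:
ℏ/2 = 5.273e-35 J·s

Since ΔxΔp = 2.731e-35 J·s < 5.273e-35 J·s = ℏ/2,
the measurement violates the uncertainty principle.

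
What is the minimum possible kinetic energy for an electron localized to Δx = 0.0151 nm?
41.774 eV

Localizing a particle requires giving it sufficient momentum uncertainty:

1. From uncertainty principle: Δp ≥ ℏ/(2Δx)
   Δp_min = (1.055e-34 J·s) / (2 × 1.510e-11 m)
   Δp_min = 3.492e-24 kg·m/s

2. This momentum uncertainty corresponds to kinetic energy:
   KE ≈ (Δp)²/(2m) = (3.492e-24)²/(2 × 9.109e-31 kg)
   KE = 6.693e-18 J = 41.774 eV

Tighter localization requires more energy.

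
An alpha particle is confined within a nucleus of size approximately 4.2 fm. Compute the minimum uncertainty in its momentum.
1.255 × 10^-20 kg·m/s

Using the Heisenberg uncertainty principle:
ΔxΔp ≥ ℏ/2

With Δx ≈ L = 4.200e-15 m (the confinement size):
Δp_min = ℏ/(2Δx)
Δp_min = (1.055e-34 J·s) / (2 × 4.200e-15 m)
Δp_min = 1.255e-20 kg·m/s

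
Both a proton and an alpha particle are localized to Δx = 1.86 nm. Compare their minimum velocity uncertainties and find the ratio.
The proton has the larger minimum velocity uncertainty, by a ratio of 4.0.

For both particles, Δp_min = ℏ/(2Δx) = 2.835e-26 kg·m/s (same for both).

The velocity uncertainty is Δv = Δp/m:
- proton: Δv = 2.835e-26 / 1.673e-27 = 1.695e+01 m/s = 16.949 m/s
- alpha particle: Δv = 2.835e-26 / 6.645e-27 = 4.266e+00 m/s = 4.266 m/s

Ratio: 1.695e+01 / 4.266e+00 = 4.0

The lighter particle has larger velocity uncertainty because Δv ∝ 1/m.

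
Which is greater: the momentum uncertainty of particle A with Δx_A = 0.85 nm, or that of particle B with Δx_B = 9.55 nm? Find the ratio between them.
Particle A has the larger minimum momentum uncertainty, by a factor of 11.24.

For each particle, the minimum momentum uncertainty is Δp_min = ℏ/(2Δx):

Particle A: Δp_A = ℏ/(2×8.500e-10 m) = 6.203e-26 kg·m/s
Particle B: Δp_B = ℏ/(2×9.550e-09 m) = 5.521e-27 kg·m/s

Ratio: Δp_A/Δp_B = 11.24

Since Δp_min ∝ 1/Δx, the particle with smaller position uncertainty (A) has larger momentum uncertainty.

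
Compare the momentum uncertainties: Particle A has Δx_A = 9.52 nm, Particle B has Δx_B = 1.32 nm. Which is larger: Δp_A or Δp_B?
Particle B has the larger minimum momentum uncertainty, by a factor of 7.21.

For each particle, the minimum momentum uncertainty is Δp_min = ℏ/(2Δx):

Particle A: Δp_A = ℏ/(2×9.520e-09 m) = 5.539e-27 kg·m/s
Particle B: Δp_B = ℏ/(2×1.320e-09 m) = 3.995e-26 kg·m/s

Ratio: Δp_B/Δp_A = 7.21

Since Δp_min ∝ 1/Δx, the particle with smaller position uncertainty (B) has larger momentum uncertainty.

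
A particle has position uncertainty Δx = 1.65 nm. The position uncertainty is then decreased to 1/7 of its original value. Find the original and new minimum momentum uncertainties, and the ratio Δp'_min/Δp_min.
Original Δp_min = 3.196 × 10^-26 kg·m/s; new Δp'_min = 2.237 × 10^-25 kg·m/s; ratio Δp'_min/Δp_min = 7.

From the uncertainty principle ΔxΔp ≥ ℏ/2, the minimum momentum uncertainty is Δp_min = ℏ/(2Δx).

Original (Δx = 1.65 nm = 1.650e-09 m):
Δp_min = (1.055e-34 J·s)/(2 × 1.650e-09 m) = 3.196e-26 kg·m/s

When Δx → (1/7)Δx:
Δp'_min = ℏ/(2 × (1/7)Δx) = 7 × ℏ/(2Δx) = 7 × Δp_min
Δp'_min = 7 × 3.196e-26 kg·m/s = 2.237e-25 kg·m/s

Since Δp_min ∝ 1/Δx, when Δx is decreased to 1/7 of its original value, Δp_min increases to 7 times its original value.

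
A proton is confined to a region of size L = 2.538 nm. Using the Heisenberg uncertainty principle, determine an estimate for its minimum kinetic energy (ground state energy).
805.325 neV

Using the uncertainty principle to estimate ground state energy:

1. The position uncertainty is approximately the confinement size:
   Δx ≈ L = 2.538e-09 m

2. From ΔxΔp ≥ ℏ/2, the minimum momentum uncertainty is:
   Δp ≈ ℏ/(2L) = 2.078e-26 kg·m/s

3. The kinetic energy is approximately:
   KE ≈ (Δp)²/(2m) = (2.078e-26)²/(2 × 1.673e-27 kg)
   KE ≈ 1.290e-25 J = 805.325 neV

This is an order-of-magnitude estimate of the ground state energy.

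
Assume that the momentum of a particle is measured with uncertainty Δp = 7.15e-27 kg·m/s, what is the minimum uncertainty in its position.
7.375 nm

Using the Heisenberg uncertainty principle:
ΔxΔp ≥ ℏ/2

The minimum uncertainty in position is:
Δx_min = ℏ/(2Δp)
Δx_min = (1.055e-34 J·s) / (2 × 7.150e-27 kg·m/s)
Δx_min = 7.375e-09 m = 7.375 nm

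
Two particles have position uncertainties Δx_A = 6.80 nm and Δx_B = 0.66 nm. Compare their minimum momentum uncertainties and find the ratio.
Particle B has the larger minimum momentum uncertainty, by a factor of 10.30.

For each particle, the minimum momentum uncertainty is Δp_min = ℏ/(2Δx):

Particle A: Δp_A = ℏ/(2×6.800e-09 m) = 7.754e-27 kg·m/s
Particle B: Δp_B = ℏ/(2×6.600e-10 m) = 7.989e-26 kg·m/s

Ratio: Δp_B/Δp_A = 10.30

Since Δp_min ∝ 1/Δx, the particle with smaller position uncertainty (B) has larger momentum uncertainty.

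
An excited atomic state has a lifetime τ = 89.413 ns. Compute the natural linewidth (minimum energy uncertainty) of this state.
3.681 neV

Using the energy-time uncertainty principle:
ΔEΔt ≥ ℏ/2

The lifetime τ represents the time uncertainty Δt.
The natural linewidth (minimum energy uncertainty) is:

ΔE = ℏ/(2τ)
ΔE = (1.055e-34 J·s) / (2 × 8.941e-08 s)
ΔE = 5.897e-28 J = 3.681 neV

This natural linewidth limits the precision of spectroscopic measurements.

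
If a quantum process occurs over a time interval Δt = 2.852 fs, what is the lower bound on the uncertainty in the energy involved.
115.395 meV

Using the energy-time uncertainty principle:
ΔEΔt ≥ ℏ/2

The minimum uncertainty in energy is:
ΔE_min = ℏ/(2Δt)
ΔE_min = (1.055e-34 J·s) / (2 × 2.852e-15 s)
ΔE_min = 1.849e-20 J = 115.395 meV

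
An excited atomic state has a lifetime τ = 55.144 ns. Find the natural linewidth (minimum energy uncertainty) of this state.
5.968 neV

Using the energy-time uncertainty principle:
ΔEΔt ≥ ℏ/2

The lifetime τ represents the time uncertainty Δt.
The natural linewidth (minimum energy uncertainty) is:

ΔE = ℏ/(2τ)
ΔE = (1.055e-34 J·s) / (2 × 5.514e-08 s)
ΔE = 9.562e-28 J = 5.968 neV

This natural linewidth limits the precision of spectroscopic measurements.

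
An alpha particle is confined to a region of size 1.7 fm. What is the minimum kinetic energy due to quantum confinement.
451.837 keV

Using the uncertainty principle:

1. Position uncertainty: Δx ≈ 1.700e-15 m
2. Minimum momentum uncertainty: Δp = ℏ/(2Δx) = 3.102e-20 kg·m/s
3. Minimum kinetic energy:
   KE = (Δp)²/(2m) = (3.102e-20)²/(2 × 6.645e-27 kg)
   KE = 7.239e-14 J = 451.837 keV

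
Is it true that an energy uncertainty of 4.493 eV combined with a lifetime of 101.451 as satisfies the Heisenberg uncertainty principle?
Yes, it satisfies the uncertainty relation.

Calculate the product ΔEΔt:
ΔE = 4.493 eV = 7.199e-19 J
ΔEΔt = (7.199e-19 J) × (1.015e-16 s)
ΔEΔt = 7.303e-35 J·s

Compare to the minimum allowed value ℏ/2:
ℏ/2 = 5.273e-35 J·s

Since ΔEΔt = 7.303e-35 J·s ≥ 5.273e-35 J·s = ℏ/2,
this satisfies the uncertainty relation.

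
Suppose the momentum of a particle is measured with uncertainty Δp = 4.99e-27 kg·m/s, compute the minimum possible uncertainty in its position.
10.567 nm

Using the Heisenberg uncertainty principle:
ΔxΔp ≥ ℏ/2

The minimum uncertainty in position is:
Δx_min = ℏ/(2Δp)
Δx_min = (1.055e-34 J·s) / (2 × 4.990e-27 kg·m/s)
Δx_min = 1.057e-08 m = 10.567 nm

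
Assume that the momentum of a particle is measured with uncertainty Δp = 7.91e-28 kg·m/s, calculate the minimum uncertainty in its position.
66.661 nm

Using the Heisenberg uncertainty principle:
ΔxΔp ≥ ℏ/2

The minimum uncertainty in position is:
Δx_min = ℏ/(2Δp)
Δx_min = (1.055e-34 J·s) / (2 × 7.910e-28 kg·m/s)
Δx_min = 6.666e-08 m = 66.661 nm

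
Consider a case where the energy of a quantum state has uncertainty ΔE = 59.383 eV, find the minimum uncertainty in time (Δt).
5.542 as

Using the energy-time uncertainty principle:
ΔEΔt ≥ ℏ/2

The minimum uncertainty in time is:
Δt_min = ℏ/(2ΔE)
Δt_min = (1.055e-34 J·s) / (2 × 9.514e-18 J)
Δt_min = 5.542e-18 s = 5.542 as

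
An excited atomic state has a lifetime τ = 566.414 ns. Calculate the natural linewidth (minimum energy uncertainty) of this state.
581.034 peV

Using the energy-time uncertainty principle:
ΔEΔt ≥ ℏ/2

The lifetime τ represents the time uncertainty Δt.
The natural linewidth (minimum energy uncertainty) is:

ΔE = ℏ/(2τ)
ΔE = (1.055e-34 J·s) / (2 × 5.664e-07 s)
ΔE = 9.309e-29 J = 581.034 peV

This natural linewidth limits the precision of spectroscopic measurements.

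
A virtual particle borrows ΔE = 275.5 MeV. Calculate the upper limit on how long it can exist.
1.195 ys

Using the energy-time uncertainty principle:
ΔEΔt ≥ ℏ/2

For a virtual particle borrowing energy ΔE, the maximum lifetime is:
Δt_max = ℏ/(2ΔE)

Converting energy:
ΔE = 275.5 MeV = 4.414e-11 J

Δt_max = (1.055e-34 J·s) / (2 × 4.414e-11 J)
Δt_max = 1.195e-24 s = 1.195 ys

Virtual particles with higher borrowed energy exist for shorter times.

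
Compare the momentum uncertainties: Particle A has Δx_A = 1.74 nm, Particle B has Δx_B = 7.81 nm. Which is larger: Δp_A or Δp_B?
Particle A has the larger minimum momentum uncertainty, by a factor of 4.49.

For each particle, the minimum momentum uncertainty is Δp_min = ℏ/(2Δx):

Particle A: Δp_A = ℏ/(2×1.740e-09 m) = 3.030e-26 kg·m/s
Particle B: Δp_B = ℏ/(2×7.810e-09 m) = 6.751e-27 kg·m/s

Ratio: Δp_A/Δp_B = 4.49

Since Δp_min ∝ 1/Δx, the particle with smaller position uncertainty (A) has larger momentum uncertainty.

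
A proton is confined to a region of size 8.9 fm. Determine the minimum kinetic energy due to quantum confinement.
65.490 keV

Using the uncertainty principle:

1. Position uncertainty: Δx ≈ 8.900e-15 m
2. Minimum momentum uncertainty: Δp = ℏ/(2Δx) = 5.925e-21 kg·m/s
3. Minimum kinetic energy:
   KE = (Δp)²/(2m) = (5.925e-21)²/(2 × 1.673e-27 kg)
   KE = 1.049e-14 J = 65.490 keV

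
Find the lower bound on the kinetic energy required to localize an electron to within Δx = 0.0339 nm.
8.288 eV

Localizing a particle requires giving it sufficient momentum uncertainty:

1. From uncertainty principle: Δp ≥ ℏ/(2Δx)
   Δp_min = (1.055e-34 J·s) / (2 × 3.390e-11 m)
   Δp_min = 1.555e-24 kg·m/s

2. This momentum uncertainty corresponds to kinetic energy:
   KE ≈ (Δp)²/(2m) = (1.555e-24)²/(2 × 9.109e-31 kg)
   KE = 1.328e-18 J = 8.288 eV

Tighter localization requires more energy.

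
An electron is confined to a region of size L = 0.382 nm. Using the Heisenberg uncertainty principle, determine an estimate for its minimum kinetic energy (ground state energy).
65.273 meV

Using the uncertainty principle to estimate ground state energy:

1. The position uncertainty is approximately the confinement size:
   Δx ≈ L = 3.820e-10 m

2. From ΔxΔp ≥ ℏ/2, the minimum momentum uncertainty is:
   Δp ≈ ℏ/(2L) = 1.380e-25 kg·m/s

3. The kinetic energy is approximately:
   KE ≈ (Δp)²/(2m) = (1.380e-25)²/(2 × 9.109e-31 kg)
   KE ≈ 1.046e-20 J = 65.273 meV

This is an order-of-magnitude estimate of the ground state energy.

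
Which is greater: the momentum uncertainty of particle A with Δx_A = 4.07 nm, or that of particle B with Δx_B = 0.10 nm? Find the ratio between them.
Particle B has the larger minimum momentum uncertainty, by a factor of 40.70.

For each particle, the minimum momentum uncertainty is Δp_min = ℏ/(2Δx):

Particle A: Δp_A = ℏ/(2×4.070e-09 m) = 1.296e-26 kg·m/s
Particle B: Δp_B = ℏ/(2×1.000e-10 m) = 5.273e-25 kg·m/s

Ratio: Δp_B/Δp_A = 40.70

Since Δp_min ∝ 1/Δx, the particle with smaller position uncertainty (B) has larger momentum uncertainty.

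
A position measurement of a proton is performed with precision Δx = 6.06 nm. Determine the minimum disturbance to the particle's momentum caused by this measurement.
8.701 × 10^-27 kg·m/s

The uncertainty principle implies that measuring position disturbs momentum:
ΔxΔp ≥ ℏ/2

When we measure position with precision Δx, we necessarily introduce a momentum uncertainty:
Δp ≥ ℏ/(2Δx)
Δp_min = (1.055e-34 J·s) / (2 × 6.060e-09 m)
Δp_min = 8.701e-27 kg·m/s

The more precisely we measure position, the greater the momentum disturbance.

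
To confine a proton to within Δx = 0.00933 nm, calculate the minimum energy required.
59.592 meV

Localizing a particle requires giving it sufficient momentum uncertainty:

1. From uncertainty principle: Δp ≥ ℏ/(2Δx)
   Δp_min = (1.055e-34 J·s) / (2 × 9.330e-12 m)
   Δp_min = 5.652e-24 kg·m/s

2. This momentum uncertainty corresponds to kinetic energy:
   KE ≈ (Δp)²/(2m) = (5.652e-24)²/(2 × 1.673e-27 kg)
   KE = 9.548e-21 J = 59.592 meV

Tighter localization requires more energy.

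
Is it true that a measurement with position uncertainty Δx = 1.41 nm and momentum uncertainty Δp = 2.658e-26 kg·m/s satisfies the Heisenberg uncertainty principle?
No, it violates the uncertainty principle (impossible measurement).

Calculate the product ΔxΔp:
ΔxΔp = (1.410e-09 m) × (2.658e-26 kg·m/s)
ΔxΔp = 3.748e-35 J·s

Compare to the minimum allowed value ℏ/2:
ℏ/2 = 5.273e-35 J·s

Since ΔxΔp = 3.748e-35 J·s < 5.273e-35 J·s = ℏ/2,
the measurement violates the uncertainty principle.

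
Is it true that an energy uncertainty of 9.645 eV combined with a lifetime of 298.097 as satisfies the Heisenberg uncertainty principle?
Yes, it satisfies the uncertainty relation.

Calculate the product ΔEΔt:
ΔE = 9.645 eV = 1.545e-18 J
ΔEΔt = (1.545e-18 J) × (2.981e-16 s)
ΔEΔt = 4.606e-34 J·s

Compare to the minimum allowed value ℏ/2:
ℏ/2 = 5.273e-35 J·s

Since ΔEΔt = 4.606e-34 J·s ≥ 5.273e-35 J·s = ℏ/2,
this satisfies the uncertainty relation.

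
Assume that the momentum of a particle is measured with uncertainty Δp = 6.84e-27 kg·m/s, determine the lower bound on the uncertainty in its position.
7.709 nm

Using the Heisenberg uncertainty principle:
ΔxΔp ≥ ℏ/2

The minimum uncertainty in position is:
Δx_min = ℏ/(2Δp)
Δx_min = (1.055e-34 J·s) / (2 × 6.840e-27 kg·m/s)
Δx_min = 7.709e-09 m = 7.709 nm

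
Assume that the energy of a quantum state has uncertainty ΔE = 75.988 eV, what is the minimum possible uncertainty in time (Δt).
4.331 as

Using the energy-time uncertainty principle:
ΔEΔt ≥ ℏ/2

The minimum uncertainty in time is:
Δt_min = ℏ/(2ΔE)
Δt_min = (1.055e-34 J·s) / (2 × 1.217e-17 J)
Δt_min = 4.331e-18 s = 4.331 as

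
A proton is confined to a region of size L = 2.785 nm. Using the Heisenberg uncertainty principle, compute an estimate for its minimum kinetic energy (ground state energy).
668.812 neV

Using the uncertainty principle to estimate ground state energy:

1. The position uncertainty is approximately the confinement size:
   Δx ≈ L = 2.785e-09 m

2. From ΔxΔp ≥ ℏ/2, the minimum momentum uncertainty is:
   Δp ≈ ℏ/(2L) = 1.893e-26 kg·m/s

3. The kinetic energy is approximately:
   KE ≈ (Δp)²/(2m) = (1.893e-26)²/(2 × 1.673e-27 kg)
   KE ≈ 1.072e-25 J = 668.812 neV

This is an order-of-magnitude estimate of the ground state energy.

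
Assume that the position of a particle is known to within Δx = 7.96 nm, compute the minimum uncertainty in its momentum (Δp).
6.624 × 10^-27 kg·m/s

Using the Heisenberg uncertainty principle:
ΔxΔp ≥ ℏ/2

The minimum uncertainty in momentum is:
Δp_min = ℏ/(2Δx)
Δp_min = (1.055e-34 J·s) / (2 × 7.960e-09 m)
Δp_min = 6.624e-27 kg·m/s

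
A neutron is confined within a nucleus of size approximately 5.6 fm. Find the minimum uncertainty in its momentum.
9.416 × 10^-21 kg·m/s

Using the Heisenberg uncertainty principle:
ΔxΔp ≥ ℏ/2

With Δx ≈ L = 5.600e-15 m (the confinement size):
Δp_min = ℏ/(2Δx)
Δp_min = (1.055e-34 J·s) / (2 × 5.600e-15 m)
Δp_min = 9.416e-21 kg·m/s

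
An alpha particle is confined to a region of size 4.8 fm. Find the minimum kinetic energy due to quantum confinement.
56.676 keV

Using the uncertainty principle:

1. Position uncertainty: Δx ≈ 4.800e-15 m
2. Minimum momentum uncertainty: Δp = ℏ/(2Δx) = 1.099e-20 kg·m/s
3. Minimum kinetic energy:
   KE = (Δp)²/(2m) = (1.099e-20)²/(2 × 6.645e-27 kg)
   KE = 9.080e-15 J = 56.676 keV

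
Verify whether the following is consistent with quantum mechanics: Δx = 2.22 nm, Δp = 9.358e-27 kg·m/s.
No, it violates the uncertainty principle (impossible measurement).

Calculate the product ΔxΔp:
ΔxΔp = (2.220e-09 m) × (9.358e-27 kg·m/s)
ΔxΔp = 2.077e-35 J·s

Compare to the minimum allowed value ℏ/2:
ℏ/2 = 5.273e-35 J·s

Since ΔxΔp = 2.077e-35 J·s < 5.273e-35 J·s = ℏ/2,
the measurement violates the uncertainty principle.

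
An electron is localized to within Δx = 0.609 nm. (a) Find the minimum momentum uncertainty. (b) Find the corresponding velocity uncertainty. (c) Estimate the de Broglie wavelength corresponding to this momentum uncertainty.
(a) Δp_min = 8.658 × 10^-26 kg·m/s
(b) Δv_min = 95.047 km/s
(c) λ_dB = 7.653 nm

Step-by-step:

(a) From the uncertainty principle:
Δp_min = ℏ/(2Δx) = (1.055e-34 J·s)/(2 × 6.090e-10 m) = 8.658e-26 kg·m/s

(b) The velocity uncertainty:
Δv = Δp/m = (8.658e-26 kg·m/s)/(9.109e-31 kg) = 9.505e+04 m/s = 95.047 km/s

(c) The de Broglie wavelength for this momentum:
λ = h/p = (6.626e-34 J·s)/(8.658e-26 kg·m/s) = 7.653e-09 m = 7.653 nm

Note: The de Broglie wavelength is comparable to the localization size, as expected from wave-particle duality.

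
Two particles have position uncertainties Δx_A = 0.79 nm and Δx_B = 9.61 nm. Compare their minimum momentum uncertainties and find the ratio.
Particle A has the larger minimum momentum uncertainty, by a factor of 12.16.

For each particle, the minimum momentum uncertainty is Δp_min = ℏ/(2Δx):

Particle A: Δp_A = ℏ/(2×7.900e-10 m) = 6.675e-26 kg·m/s
Particle B: Δp_B = ℏ/(2×9.610e-09 m) = 5.487e-27 kg·m/s

Ratio: Δp_A/Δp_B = 12.16

Since Δp_min ∝ 1/Δx, the particle with smaller position uncertainty (A) has larger momentum uncertainty.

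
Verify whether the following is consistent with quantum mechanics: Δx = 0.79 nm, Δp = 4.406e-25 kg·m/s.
Yes, it satisfies the uncertainty principle.

Calculate the product ΔxΔp:
ΔxΔp = (7.900e-10 m) × (4.406e-25 kg·m/s)
ΔxΔp = 3.481e-34 J·s

Compare to the minimum allowed value ℏ/2:
ℏ/2 = 5.273e-35 J·s

Since ΔxΔp = 3.481e-34 J·s ≥ 5.273e-35 J·s = ℏ/2,
the measurement satisfies the uncertainty principle.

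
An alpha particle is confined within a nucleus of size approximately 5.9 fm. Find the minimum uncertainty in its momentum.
8.937 × 10^-21 kg·m/s

Using the Heisenberg uncertainty principle:
ΔxΔp ≥ ℏ/2

With Δx ≈ L = 5.900e-15 m (the confinement size):
Δp_min = ℏ/(2Δx)
Δp_min = (1.055e-34 J·s) / (2 × 5.900e-15 m)
Δp_min = 8.937e-21 kg·m/s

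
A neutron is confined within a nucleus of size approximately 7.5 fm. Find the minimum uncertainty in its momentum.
7.030 × 10^-21 kg·m/s

Using the Heisenberg uncertainty principle:
ΔxΔp ≥ ℏ/2

With Δx ≈ L = 7.500e-15 m (the confinement size):
Δp_min = ℏ/(2Δx)
Δp_min = (1.055e-34 J·s) / (2 × 7.500e-15 m)
Δp_min = 7.030e-21 kg·m/s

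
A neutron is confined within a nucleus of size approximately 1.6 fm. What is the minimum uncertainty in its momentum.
3.296 × 10^-20 kg·m/s

Using the Heisenberg uncertainty principle:
ΔxΔp ≥ ℏ/2

With Δx ≈ L = 1.600e-15 m (the confinement size):
Δp_min = ℏ/(2Δx)
Δp_min = (1.055e-34 J·s) / (2 × 1.600e-15 m)
Δp_min = 3.296e-20 kg·m/s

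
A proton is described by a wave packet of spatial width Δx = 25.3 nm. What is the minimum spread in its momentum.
2.084 × 10^-27 kg·m/s

For a wave packet, the spatial width Δx and momentum spread Δp are related by the uncertainty principle:
ΔxΔp ≥ ℏ/2

The minimum momentum spread is:
Δp_min = ℏ/(2Δx)
Δp_min = (1.055e-34 J·s) / (2 × 2.530e-08 m)
Δp_min = 2.084e-27 kg·m/s

A wave packet cannot have both a well-defined position and well-defined momentum.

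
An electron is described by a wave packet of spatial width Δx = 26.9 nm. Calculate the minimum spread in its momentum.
1.960 × 10^-27 kg·m/s

For a wave packet, the spatial width Δx and momentum spread Δp are related by the uncertainty principle:
ΔxΔp ≥ ℏ/2

The minimum momentum spread is:
Δp_min = ℏ/(2Δx)
Δp_min = (1.055e-34 J·s) / (2 × 2.690e-08 m)
Δp_min = 1.960e-27 kg·m/s

A wave packet cannot have both a well-defined position and well-defined momentum.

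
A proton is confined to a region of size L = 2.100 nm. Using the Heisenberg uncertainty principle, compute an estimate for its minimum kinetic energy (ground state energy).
1.176 μeV

Using the uncertainty principle to estimate ground state energy:

1. The position uncertainty is approximately the confinement size:
   Δx ≈ L = 2.100e-09 m

2. From ΔxΔp ≥ ℏ/2, the minimum momentum uncertainty is:
   Δp ≈ ℏ/(2L) = 2.511e-26 kg·m/s

3. The kinetic energy is approximately:
   KE ≈ (Δp)²/(2m) = (2.511e-26)²/(2 × 1.673e-27 kg)
   KE ≈ 1.885e-25 J = 1.176 μeV

This is an order-of-magnitude estimate of the ground state energy.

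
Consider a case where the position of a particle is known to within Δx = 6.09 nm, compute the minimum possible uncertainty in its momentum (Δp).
8.658 × 10^-27 kg·m/s

Using the Heisenberg uncertainty principle:
ΔxΔp ≥ ℏ/2

The minimum uncertainty in momentum is:
Δp_min = ℏ/(2Δx)
Δp_min = (1.055e-34 J·s) / (2 × 6.090e-09 m)
Δp_min = 8.658e-27 kg·m/s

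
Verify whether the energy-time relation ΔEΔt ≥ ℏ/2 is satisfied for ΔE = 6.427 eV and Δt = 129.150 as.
Yes, it satisfies the uncertainty relation.

Calculate the product ΔEΔt:
ΔE = 6.427 eV = 1.030e-18 J
ΔEΔt = (1.030e-18 J) × (1.292e-16 s)
ΔEΔt = 1.330e-34 J·s

Compare to the minimum allowed value ℏ/2:
ℏ/2 = 5.273e-35 J·s

Since ΔEΔt = 1.330e-34 J·s ≥ 5.273e-35 J·s = ℏ/2,
this satisfies the uncertainty relation.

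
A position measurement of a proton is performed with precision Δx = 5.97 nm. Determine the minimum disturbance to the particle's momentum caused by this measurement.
8.832 × 10^-27 kg·m/s

The uncertainty principle implies that measuring position disturbs momentum:
ΔxΔp ≥ ℏ/2

When we measure position with precision Δx, we necessarily introduce a momentum uncertainty:
Δp ≥ ℏ/(2Δx)
Δp_min = (1.055e-34 J·s) / (2 × 5.970e-09 m)
Δp_min = 8.832e-27 kg·m/s

The more precisely we measure position, the greater the momentum disturbance.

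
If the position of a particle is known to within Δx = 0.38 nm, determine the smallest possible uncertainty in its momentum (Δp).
1.388 × 10^-25 kg·m/s

Using the Heisenberg uncertainty principle:
ΔxΔp ≥ ℏ/2

The minimum uncertainty in momentum is:
Δp_min = ℏ/(2Δx)
Δp_min = (1.055e-34 J·s) / (2 × 3.800e-10 m)
Δp_min = 1.388e-25 kg·m/s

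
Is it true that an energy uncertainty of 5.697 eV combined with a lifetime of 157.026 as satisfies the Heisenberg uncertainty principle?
Yes, it satisfies the uncertainty relation.

Calculate the product ΔEΔt:
ΔE = 5.697 eV = 9.128e-19 J
ΔEΔt = (9.128e-19 J) × (1.570e-16 s)
ΔEΔt = 1.433e-34 J·s

Compare to the minimum allowed value ℏ/2:
ℏ/2 = 5.273e-35 J·s

Since ΔEΔt = 1.433e-34 J·s ≥ 5.273e-35 J·s = ℏ/2,
this satisfies the uncertainty relation.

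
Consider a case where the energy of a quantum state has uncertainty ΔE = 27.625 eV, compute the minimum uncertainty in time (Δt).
11.913 as

Using the energy-time uncertainty principle:
ΔEΔt ≥ ℏ/2

The minimum uncertainty in time is:
Δt_min = ℏ/(2ΔE)
Δt_min = (1.055e-34 J·s) / (2 × 4.426e-18 J)
Δt_min = 1.191e-17 s = 11.913 as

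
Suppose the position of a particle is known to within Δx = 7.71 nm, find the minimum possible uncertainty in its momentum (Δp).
6.839 × 10^-27 kg·m/s

Using the Heisenberg uncertainty principle:
ΔxΔp ≥ ℏ/2

The minimum uncertainty in momentum is:
Δp_min = ℏ/(2Δx)
Δp_min = (1.055e-34 J·s) / (2 × 7.710e-09 m)
Δp_min = 6.839e-27 kg·m/s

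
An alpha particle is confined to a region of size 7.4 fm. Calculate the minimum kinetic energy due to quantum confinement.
23.846 keV

Using the uncertainty principle:

1. Position uncertainty: Δx ≈ 7.400e-15 m
2. Minimum momentum uncertainty: Δp = ℏ/(2Δx) = 7.125e-21 kg·m/s
3. Minimum kinetic energy:
   KE = (Δp)²/(2m) = (7.125e-21)²/(2 × 6.645e-27 kg)
   KE = 3.821e-15 J = 23.846 keV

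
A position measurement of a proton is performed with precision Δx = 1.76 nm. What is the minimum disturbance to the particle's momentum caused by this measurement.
2.996 × 10^-26 kg·m/s

The uncertainty principle implies that measuring position disturbs momentum:
ΔxΔp ≥ ℏ/2

When we measure position with precision Δx, we necessarily introduce a momentum uncertainty:
Δp ≥ ℏ/(2Δx)
Δp_min = (1.055e-34 J·s) / (2 × 1.760e-09 m)
Δp_min = 2.996e-26 kg·m/s

The more precisely we measure position, the greater the momentum disturbance.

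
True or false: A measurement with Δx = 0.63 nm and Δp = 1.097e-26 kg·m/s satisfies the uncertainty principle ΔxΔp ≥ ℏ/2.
No, it violates the uncertainty principle (impossible measurement).

Calculate the product ΔxΔp:
ΔxΔp = (6.300e-10 m) × (1.097e-26 kg·m/s)
ΔxΔp = 6.911e-36 J·s

Compare to the minimum allowed value ℏ/2:
ℏ/2 = 5.273e-35 J·s

Since ΔxΔp = 6.911e-36 J·s < 5.273e-35 J·s = ℏ/2,
the measurement violates the uncertainty principle.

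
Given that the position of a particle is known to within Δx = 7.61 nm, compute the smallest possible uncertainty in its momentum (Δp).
6.929 × 10^-27 kg·m/s

Using the Heisenberg uncertainty principle:
ΔxΔp ≥ ℏ/2

The minimum uncertainty in momentum is:
Δp_min = ℏ/(2Δx)
Δp_min = (1.055e-34 J·s) / (2 × 7.610e-09 m)
Δp_min = 6.929e-27 kg·m/s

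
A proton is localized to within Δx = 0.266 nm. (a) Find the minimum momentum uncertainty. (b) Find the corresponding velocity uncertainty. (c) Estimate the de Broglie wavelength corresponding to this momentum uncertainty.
(a) Δp_min = 1.982 × 10^-25 kg·m/s
(b) Δv_min = 118.513 m/s
(c) λ_dB = 3.343 nm

Step-by-step:

(a) From the uncertainty principle:
Δp_min = ℏ/(2Δx) = (1.055e-34 J·s)/(2 × 2.660e-10 m) = 1.982e-25 kg·m/s

(b) The velocity uncertainty:
Δv = Δp/m = (1.982e-25 kg·m/s)/(1.673e-27 kg) = 1.185e+02 m/s = 118.513 m/s

(c) The de Broglie wavelength for this momentum:
λ = h/p = (6.626e-34 J·s)/(1.982e-25 kg·m/s) = 3.343e-09 m = 3.343 nm

Note: The de Broglie wavelength is comparable to the localization size, as expected from wave-particle duality.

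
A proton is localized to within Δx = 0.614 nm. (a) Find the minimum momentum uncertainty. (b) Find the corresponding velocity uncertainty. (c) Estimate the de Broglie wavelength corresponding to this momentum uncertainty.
(a) Δp_min = 8.588 × 10^-26 kg·m/s
(b) Δv_min = 51.343 m/s
(c) λ_dB = 7.716 nm

Step-by-step:

(a) From the uncertainty principle:
Δp_min = ℏ/(2Δx) = (1.055e-34 J·s)/(2 × 6.140e-10 m) = 8.588e-26 kg·m/s

(b) The velocity uncertainty:
Δv = Δp/m = (8.588e-26 kg·m/s)/(1.673e-27 kg) = 5.134e+01 m/s = 51.343 m/s

(c) The de Broglie wavelength for this momentum:
λ = h/p = (6.626e-34 J·s)/(8.588e-26 kg·m/s) = 7.716e-09 m = 7.716 nm

Note: The de Broglie wavelength is comparable to the localization size, as expected from wave-particle duality.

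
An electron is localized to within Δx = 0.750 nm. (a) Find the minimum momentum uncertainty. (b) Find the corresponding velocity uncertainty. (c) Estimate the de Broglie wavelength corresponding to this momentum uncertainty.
(a) Δp_min = 7.030 × 10^-26 kg·m/s
(b) Δv_min = 77.178 km/s
(c) λ_dB = 9.425 nm

Step-by-step:

(a) From the uncertainty principle:
Δp_min = ℏ/(2Δx) = (1.055e-34 J·s)/(2 × 7.500e-10 m) = 7.030e-26 kg·m/s

(b) The velocity uncertainty:
Δv = Δp/m = (7.030e-26 kg·m/s)/(9.109e-31 kg) = 7.718e+04 m/s = 77.178 km/s

(c) The de Broglie wavelength for this momentum:
λ = h/p = (6.626e-34 J·s)/(7.030e-26 kg·m/s) = 9.425e-09 m = 9.425 nm

Note: The de Broglie wavelength is comparable to the localization size, as expected from wave-particle duality.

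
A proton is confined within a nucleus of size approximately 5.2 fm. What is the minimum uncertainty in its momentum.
1.014 × 10^-20 kg·m/s

Using the Heisenberg uncertainty principle:
ΔxΔp ≥ ℏ/2

With Δx ≈ L = 5.200e-15 m (the confinement size):
Δp_min = ℏ/(2Δx)
Δp_min = (1.055e-34 J·s) / (2 × 5.200e-15 m)
Δp_min = 1.014e-20 kg·m/s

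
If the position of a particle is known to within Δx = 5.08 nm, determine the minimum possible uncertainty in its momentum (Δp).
1.038 × 10^-26 kg·m/s

Using the Heisenberg uncertainty principle:
ΔxΔp ≥ ℏ/2

The minimum uncertainty in momentum is:
Δp_min = ℏ/(2Δx)
Δp_min = (1.055e-34 J·s) / (2 × 5.080e-09 m)
Δp_min = 1.038e-26 kg·m/s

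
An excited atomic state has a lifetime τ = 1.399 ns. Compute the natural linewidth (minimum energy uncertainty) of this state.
235.244 neV

Using the energy-time uncertainty principle:
ΔEΔt ≥ ℏ/2

The lifetime τ represents the time uncertainty Δt.
The natural linewidth (minimum energy uncertainty) is:

ΔE = ℏ/(2τ)
ΔE = (1.055e-34 J·s) / (2 × 1.399e-09 s)
ΔE = 3.769e-26 J = 235.244 neV

This natural linewidth limits the precision of spectroscopic measurements.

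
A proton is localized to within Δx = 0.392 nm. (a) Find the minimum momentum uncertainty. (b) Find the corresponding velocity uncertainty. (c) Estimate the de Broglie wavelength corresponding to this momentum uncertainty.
(a) Δp_min = 1.345 × 10^-25 kg·m/s
(b) Δv_min = 80.420 m/s
(c) λ_dB = 4.926 nm

Step-by-step:

(a) From the uncertainty principle:
Δp_min = ℏ/(2Δx) = (1.055e-34 J·s)/(2 × 3.920e-10 m) = 1.345e-25 kg·m/s

(b) The velocity uncertainty:
Δv = Δp/m = (1.345e-25 kg·m/s)/(1.673e-27 kg) = 8.042e+01 m/s = 80.420 m/s

(c) The de Broglie wavelength for this momentum:
λ = h/p = (6.626e-34 J·s)/(1.345e-25 kg·m/s) = 4.926e-09 m = 4.926 nm

Note: The de Broglie wavelength is comparable to the localization size, as expected from wave-particle duality.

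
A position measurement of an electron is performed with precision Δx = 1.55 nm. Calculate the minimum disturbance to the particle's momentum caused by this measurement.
3.402 × 10^-26 kg·m/s

The uncertainty principle implies that measuring position disturbs momentum:
ΔxΔp ≥ ℏ/2

When we measure position with precision Δx, we necessarily introduce a momentum uncertainty:
Δp ≥ ℏ/(2Δx)
Δp_min = (1.055e-34 J·s) / (2 × 1.550e-09 m)
Δp_min = 3.402e-26 kg·m/s

The more precisely we measure position, the greater the momentum disturbance.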